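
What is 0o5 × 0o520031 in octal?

0o3220175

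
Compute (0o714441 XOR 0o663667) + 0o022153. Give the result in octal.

0o221401

First 0o714441 XOR 0o663667 = 0o177226.
Add column by column in base 8, right to left:
  6+3 = 1 carry 1
  2+5+1 = 0 carry 1
  2+1+1 = 4
  7+2 = 1 carry 1
  7+2+1 = 2 carry 1
  1+0+1 = 2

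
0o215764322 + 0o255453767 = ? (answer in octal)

Add column by column in base 8, right to left:
  2+7 = 1 carry 1
  2+6+1 = 1 carry 1
  3+7+1 = 3 carry 1
  4+3+1 = 0 carry 1
  6+5+1 = 4 carry 1
  7+4+1 = 4 carry 1
  5+5+1 = 3 carry 1
  1+5+1 = 7
  2+2 = 4

0o473440311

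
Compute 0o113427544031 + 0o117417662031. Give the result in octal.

0o233047426062

Add column by column in base 8, right to left:
  1+1 = 2
  3+3 = 6
  0+0 = 0
  4+2 = 6
  4+6 = 2 carry 1
  5+6+1 = 4 carry 1
  7+7+1 = 7 carry 1
  2+1+1 = 4
  4+4 = 0 carry 1
  3+7+1 = 3 carry 1
  1+1+1 = 3
  1+1 = 2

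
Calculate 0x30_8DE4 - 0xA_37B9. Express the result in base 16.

Subtract column by column in base 16:
  4-9 → B (borrow)
  E-B-1 → 2
  D-7 → 6
  8-3 → 5
  0-A → 6 (borrow)
  3-0-1 → 2

0x26562B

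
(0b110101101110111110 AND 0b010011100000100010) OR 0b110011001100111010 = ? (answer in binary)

0b110011101100111010

0b110101101110111110 AND 0b010011100000100010 = 0b010001100000100010.
Then OR with 0b110011001100111010.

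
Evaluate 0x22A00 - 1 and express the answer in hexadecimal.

0x229FF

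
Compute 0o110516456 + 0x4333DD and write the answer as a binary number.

0b1011001011101000100001011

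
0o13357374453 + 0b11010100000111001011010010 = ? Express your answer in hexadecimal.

0o13357374453 = 0x5bbdf92b in hexadecimal.
0b11010100000111001011010010 = 0x35072d2 in hexadecimal.
Add column by column in base 16, right to left:
  b+2 = d
  2+d = f
  9+2 = b
  f+7 = 6 carry 1
  d+0+1 = e
  b+5 = 0 carry 1
  b+3+1 = f
  5+0 = 5

0x5f0e6bfd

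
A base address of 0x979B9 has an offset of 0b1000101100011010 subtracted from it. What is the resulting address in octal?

0x979B9 = 0o2274671 in octal.
0b1000101100011010 = 0o105432 in octal.
Subtract column by column in base 8:
  1-2 → 7 (borrow)
  7-3-1 → 3
  6-4 → 2
  4-5 → 7 (borrow)
  7-0-1 → 6
  2-1 → 1
  2-0 → 2

0o2167237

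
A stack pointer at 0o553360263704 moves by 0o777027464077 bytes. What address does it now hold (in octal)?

0o1552407750003

Add column by column in base 8, right to left:
  4+7 = 3 carry 1
  0+7+1 = 0 carry 1
  7+0+1 = 0 carry 1
  3+4+1 = 0 carry 1
  6+6+1 = 5 carry 1
  2+4+1 = 7
  0+7 = 7
  6+2 = 0 carry 1
  3+0+1 = 4
  3+7 = 2 carry 1
  5+7+1 = 5 carry 1
  5+7+1 = 5 carry 1
  final carry 1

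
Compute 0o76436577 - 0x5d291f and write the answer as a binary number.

0o76436577 = 0b111110100011110101111111 in binary.
0x5d291f = 0b10111010010100100011111 in binary.
Subtract column by column in base 2:
  1-1 → 0
  1-1 → 0
  1-1 → 0
  1-1 → 0
  1-1 → 0
  1-0 → 1
  1-0 → 1
  0-0 → 0
  1-1 → 0
  0-0 → 0
  1-0 → 1
  1-1 → 0
  1-0 → 1
  1-1 → 0
  0-0 → 0
  0-0 → 0
  0-1 → 1 (borrow)
  1-0-1 → 0
  0-1 → 1 (borrow)
  1-1-1 → 1 (borrow)
  1-1-1 → 1 (borrow)
  1-0-1 → 0
  1-1 → 0
  1-0 → 1

0b100111010001010001100000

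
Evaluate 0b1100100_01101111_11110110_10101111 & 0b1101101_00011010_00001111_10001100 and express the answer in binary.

0b1100100000010100000011010001100

AND bit by bit (1 only where both bits are 1):
  1100100011011111111011010101111
& 1101101000110100000111110001100
= 1100100000010100000011010001100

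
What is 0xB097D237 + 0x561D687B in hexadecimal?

Add column by column in base 16, right to left:
  7+B = 2 carry 1
  3+7+1 = B
  2+8 = A
  D+6 = 3 carry 1
  7+D+1 = 5 carry 1
  9+1+1 = B
  0+6 = 6
  B+5 = 0 carry 1
  final carry 1

0x106B53AB2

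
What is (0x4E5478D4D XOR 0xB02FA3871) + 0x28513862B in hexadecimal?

First 0x4E5478D4D XOR 0xB02FA3871 = 0xFE7BDB53C.
Add column by column in base 16, right to left:
  C+B = 7 carry 1
  3+2+1 = 6
  5+6 = B
  B+8 = 3 carry 1
  D+3+1 = 1 carry 1
  B+1+1 = D
  7+5 = C
  E+8 = 6 carry 1
  F+2+1 = 2 carry 1
  final carry 1

0x126CD13B67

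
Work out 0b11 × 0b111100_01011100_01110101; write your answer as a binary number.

Multiply each base-2 digit by 3, carrying:
  1×3 = 3 → write 1 carry 1
  0×3+1 = 1 → write 1
  1×3 = 3 → write 1 carry 1
  0×3+1 = 1 → write 1
  1×3 = 3 → write 1 carry 1
  1×3+1 = 4 → write 0 carry 2
  1×3+2 = 5 → write 1 carry 2
  0×3+2 = 2 → write 0 carry 1
  0×3+1 = 1 → write 1
  0×3 = 0 → write 0
  1×3 = 3 → write 1 carry 1
  1×3+1 = 4 → write 0 carry 2
  1×3+2 = 5 → write 1 carry 2
  0×3+2 = 2 → write 0 carry 1
  1×3+1 = 4 → write 0 carry 2
  0×3+2 = 2 → write 0 carry 1
  0×3+1 = 1 → write 1
  0×3 = 0 → write 0
  1×3 = 3 → write 1 carry 1
  1×3+1 = 4 → write 0 carry 2
  1×3+2 = 5 → write 1 carry 2
  1×3+2 = 5 → write 1 carry 2
  remaining carry: 10

0b101101010001010101011111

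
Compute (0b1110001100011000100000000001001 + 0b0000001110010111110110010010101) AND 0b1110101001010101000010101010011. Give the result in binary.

0b1110001000010000000010000010010

Add column by column in base 2, right to left:
  1+1 = 0 carry 1
  0+0+1 = 1
  0+1 = 1
  1+0 = 1
  0+1 = 1
  0+0 = 0
  0+0 = 0
  0+1 = 1
  0+0 = 0
  0+0 = 0
  0+1 = 1
  0+1 = 1
  0+0 = 0
  0+1 = 1
  1+1 = 0 carry 1
  0+1+1 = 0 carry 1
  0+1+1 = 0 carry 1
  0+1+1 = 0 carry 1
  1+0+1 = 0 carry 1
  1+1+1 = 1 carry 1
  0+0+1 = 1
  0+0 = 0
  0+1 = 1
  1+1 = 0 carry 1
  1+1+1 = 1 carry 1
  0+0+1 = 1
  0+0 = 0
  0+0 = 0
  1+0 = 1
  1+0 = 1
  1+0 = 1
Sum = 0b1110011010110000010110010011110; now AND with 0b1110101001010101000010101010011:
  1110011010110000010110010011110
& 1110101001010101000010101010011
= 1110001000010000000010000010010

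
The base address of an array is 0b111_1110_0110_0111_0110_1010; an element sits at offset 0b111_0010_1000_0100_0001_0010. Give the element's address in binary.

0b111100001110101101111100

Add column by column in base 2, right to left:
  0+0 = 0
  1+1 = 0 carry 1
  0+0+1 = 1
  1+0 = 1
  0+1 = 1
  1+0 = 1
  1+0 = 1
  0+0 = 0
  1+0 = 1
  1+0 = 1
  1+1 = 0 carry 1
  0+0+1 = 1
  0+0 = 0
  1+0 = 1
  1+0 = 1
  0+1 = 1
  0+0 = 0
  1+1 = 0 carry 1
  1+0+1 = 0 carry 1
  1+0+1 = 0 carry 1
  1+1+1 = 1 carry 1
  1+1+1 = 1 carry 1
  1+1+1 = 1 carry 1
  final carry 1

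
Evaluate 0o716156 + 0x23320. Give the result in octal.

0o1347616

0x23320 = 0o431440 in octal.
Add column by column in base 8, right to left:
  6+0 = 6
  5+4 = 1 carry 1
  1+4+1 = 6
  6+1 = 7
  1+3 = 4
  7+4 = 3 carry 1
  final carry 1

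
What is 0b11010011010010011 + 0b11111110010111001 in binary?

Add column by column in base 2, right to left:
  1+1 = 0 carry 1
  1+0+1 = 0 carry 1
  0+0+1 = 1
  0+1 = 1
  1+1 = 0 carry 1
  0+1+1 = 0 carry 1
  0+0+1 = 1
  1+1 = 0 carry 1
  0+0+1 = 1
  1+0 = 1
  1+1 = 0 carry 1
  0+1+1 = 0 carry 1
  0+1+1 = 0 carry 1
  1+1+1 = 1 carry 1
  0+1+1 = 0 carry 1
  1+1+1 = 1 carry 1
  1+1+1 = 1 carry 1
  final carry 1

0b111010001101001100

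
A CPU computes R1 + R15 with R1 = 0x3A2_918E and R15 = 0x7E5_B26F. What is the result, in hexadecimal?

0xB8843FD

Add column by column in base 16, right to left:
  E+F = D carry 1
  8+6+1 = F
  1+2 = 3
  9+B = 4 carry 1
  2+5+1 = 8
  A+E = 8 carry 1
  3+7+1 = B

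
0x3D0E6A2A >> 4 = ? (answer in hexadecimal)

0x3D0E6A2

Shifting right by 4 bits = 1 hex digit: drop the last 1.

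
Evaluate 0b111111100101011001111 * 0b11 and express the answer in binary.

0b10111110110000001101101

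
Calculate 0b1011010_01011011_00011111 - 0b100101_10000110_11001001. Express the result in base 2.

0b1101001101010001010110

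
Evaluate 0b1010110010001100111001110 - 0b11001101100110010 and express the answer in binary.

0b1010101110111111010011100

Subtract column by column in base 2:
  0-0 → 0
  1-1 → 0
  1-0 → 1
  1-0 → 1
  0-1 → 1 (borrow)
  0-1-1 → 0 (borrow)
  1-0-1 → 0
  1-0 → 1
  1-1 → 0
  0-1 → 1 (borrow)
  0-0-1 → 1 (borrow)
  1-1-1 → 1 (borrow)
  1-1-1 → 1 (borrow)
  0-0-1 → 1 (borrow)
  0-0-1 → 1 (borrow)
  0-1-1 → 0 (borrow)
  1-1-1 → 1 (borrow)
  0-0-1 → 1 (borrow)
  0-0-1 → 1 (borrow)
  1-0-1 → 0
  1-0 → 1
  0-0 → 0
  1-0 → 1
  0-0 → 0
  1-0 → 1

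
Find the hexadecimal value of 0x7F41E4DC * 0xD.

0x676589F2C

Multiply each base-16 digit by 13, carrying:
  C×13 = 156 → write C carry 9
  D×13+9 = 178 → write 2 carry 11
  4×13+11 = 63 → write F carry 3
  E×13+3 = 185 → write 9 carry 11
  1×13+11 = 24 → write 8 carry 1
  4×13+1 = 53 → write 5 carry 3
  F×13+3 = 198 → write 6 carry 12
  7×13+12 = 103 → write 7 carry 6
  remaining carry: 6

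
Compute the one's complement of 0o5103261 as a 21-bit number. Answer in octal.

Each oct digit d becomes 7−d:
  5→2, 1→6, 0→7, 3→4, 2→5, 6→1, 1→6

0o2674516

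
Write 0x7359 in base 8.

0o71531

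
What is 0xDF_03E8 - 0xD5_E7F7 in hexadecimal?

0x91BF1

Subtract column by column in base 16:
  8-7 → 1
  E-F → F (borrow)
  3-7-1 → B (borrow)
  0-E-1 → 1 (borrow)
  F-5-1 → 9
  D-D → 0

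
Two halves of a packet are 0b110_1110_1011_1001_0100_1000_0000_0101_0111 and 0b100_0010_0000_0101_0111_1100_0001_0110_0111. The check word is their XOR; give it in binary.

XOR bit by bit (1 where the bits differ):
  11011101011100101001000000001010111
^ 10000100000010101111100000101100111
= 01011001011110000110100000100110000

0b01011001011110000110100000100110000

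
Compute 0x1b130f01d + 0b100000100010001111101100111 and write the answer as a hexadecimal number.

0b100000100010001111101100111 = 0x4111f67 in hexadecimal.
Add column by column in base 16, right to left:
  d+7 = 4 carry 1
  1+6+1 = 8
  0+f = f
  f+1 = 0 carry 1
  0+1+1 = 2
  3+1 = 4
  1+4 = 5
  b+0 = b
  1+0 = 1

0x1b5420f84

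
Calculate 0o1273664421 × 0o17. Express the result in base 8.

0o24401623777

Multiply each base-8 digit by 15, carrying:
  1×15 = 15 → write 7 carry 1
  2×15+1 = 31 → write 7 carry 3
  4×15+3 = 63 → write 7 carry 7
  4×15+7 = 67 → write 3 carry 8
  6×15+8 = 98 → write 2 carry 12
  6×15+12 = 102 → write 6 carry 12
  3×15+12 = 57 → write 1 carry 7
  7×15+7 = 112 → write 0 carry 14
  2×15+14 = 44 → write 4 carry 5
  1×15+5 = 20 → write 4 carry 2
  remaining carry: 2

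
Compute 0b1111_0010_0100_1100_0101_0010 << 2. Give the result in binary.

Left shift by 2: append 2 zero bits.

0b11110010010011000101001000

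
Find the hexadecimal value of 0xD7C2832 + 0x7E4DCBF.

Add column by column in base 16, right to left:
  2+F = 1 carry 1
  3+B+1 = F
  8+C = 4 carry 1
  2+D+1 = 0 carry 1
  C+4+1 = 1 carry 1
  7+E+1 = 6 carry 1
  D+7+1 = 5 carry 1
  final carry 1

0x156104F1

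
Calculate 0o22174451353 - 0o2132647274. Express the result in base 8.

0o20041602057

Subtract column by column in base 8:
  3-4 → 7 (borrow)
  5-7-1 → 5 (borrow)
  3-2-1 → 0
  1-7 → 2 (borrow)
  5-4-1 → 0
  4-6 → 6 (borrow)
  4-2-1 → 1
  7-3 → 4
  1-1 → 0
  2-2 → 0
  2-0 → 2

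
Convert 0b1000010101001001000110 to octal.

0o10251106

Group the bits in threes: 001 000 010 101 001 001 000 110 → 10251106.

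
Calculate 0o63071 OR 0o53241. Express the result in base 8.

OR each oct digit independently (no carries):
  6|5=7, 3|3=3, 0|2=2, 7|4=7, 1|1=1

0o73271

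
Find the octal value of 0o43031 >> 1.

0o21414

1 bits is not a whole number of base-8 digits; in binary: 100011000011001 >> 1 = 10001100001100.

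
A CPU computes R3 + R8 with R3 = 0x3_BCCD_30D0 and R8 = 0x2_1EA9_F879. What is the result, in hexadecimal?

0x5DB772949

Add column by column in base 16, right to left:
  0+9 = 9
  D+7 = 4 carry 1
  0+8+1 = 9
  3+F = 2 carry 1
  D+9+1 = 7 carry 1
  C+A+1 = 7 carry 1
  C+E+1 = B carry 1
  B+1+1 = D
  3+2 = 5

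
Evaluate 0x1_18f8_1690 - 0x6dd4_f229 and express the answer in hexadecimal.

0xab232467

Subtract column by column in base 16:
  0-9 → 7 (borrow)
  9-2-1 → 6
  6-2 → 4
  1-f → 2 (borrow)
  8-4-1 → 3
  f-d → 2
  8-d → b (borrow)
  1-6-1 → a (borrow)
  1-0-1 → 0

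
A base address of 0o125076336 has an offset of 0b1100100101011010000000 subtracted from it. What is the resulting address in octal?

0b1100100101011010000000 = 0o14453200 in octal.
Subtract column by column in base 8:
  6-0 → 6
  3-0 → 3
  3-2 → 1
  6-3 → 3
  7-5 → 2
  0-4 → 4 (borrow)
  5-4-1 → 0
  2-1 → 1
  1-0 → 1

0o110423136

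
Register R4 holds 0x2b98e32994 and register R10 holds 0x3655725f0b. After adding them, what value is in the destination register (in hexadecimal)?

Add column by column in base 16, right to left:
  4+b = f
  9+0 = 9
  9+f = 8 carry 1
  2+5+1 = 8
  3+2 = 5
  e+7 = 5 carry 1
  8+5+1 = e
  9+5 = e
  b+6 = 1 carry 1
  2+3+1 = 6

0x61ee55889f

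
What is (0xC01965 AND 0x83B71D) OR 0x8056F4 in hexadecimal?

0x8057F5

0xC01965 AND 0x83B71D = 0x801105.
Then OR with 0x8056F4.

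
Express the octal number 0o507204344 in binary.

0b101000111010000100011100100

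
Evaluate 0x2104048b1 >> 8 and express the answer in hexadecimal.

0x2104048

Shifting right by 8 bits = 2 hex digits: drop the last 2.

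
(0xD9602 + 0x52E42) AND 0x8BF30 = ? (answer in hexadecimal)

0x8400

Add column by column in base 16, right to left:
  2+2 = 4
  0+4 = 4
  6+E = 4 carry 1
  9+2+1 = C
  D+5 = 2 carry 1
  final carry 1
Sum = 0x12C444; now AND with 0x8BF30:
  1&0=0, 2&8=0, C&B=8, 4&F=4, 4&3=0, 4&0=0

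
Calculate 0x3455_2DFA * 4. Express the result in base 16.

0xD154B7E8

Multiply each base-16 digit by 4, carrying:
  A×4 = 40 → write 8 carry 2
  F×4+2 = 62 → write E carry 3
  D×4+3 = 55 → write 7 carry 3
  2×4+3 = 11 → write B
  5×4 = 20 → write 4 carry 1
  5×4+1 = 21 → write 5 carry 1
  4×4+1 = 17 → write 1 carry 1
  3×4+1 = 13 → write D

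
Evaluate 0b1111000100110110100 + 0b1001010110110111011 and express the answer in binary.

Add column by column in base 2, right to left:
  0+1 = 1
  0+1 = 1
  1+0 = 1
  0+1 = 1
  1+1 = 0 carry 1
  1+1+1 = 1 carry 1
  0+0+1 = 1
  1+1 = 0 carry 1
  1+1+1 = 1 carry 1
  0+0+1 = 1
  0+1 = 1
  1+1 = 0 carry 1
  0+0+1 = 1
  0+1 = 1
  0+0 = 0
  1+1 = 0 carry 1
  1+0+1 = 0 carry 1
  1+0+1 = 0 carry 1
  1+1+1 = 1 carry 1
  final carry 1

0b11000011011101101111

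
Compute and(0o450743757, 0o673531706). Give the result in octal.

0o450501706

AND each oct digit independently (no carries):
  4&6=4, 5&7=5, 0&3=0, 7&5=5, 4&3=0, 3&1=1, 7&7=7, 5&0=0, 7&6=6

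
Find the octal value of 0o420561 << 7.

0o104134200

7 bits is not a whole number of base-8 digits; in binary: 100010000101110001 << 7 = 1000100001011100010000000.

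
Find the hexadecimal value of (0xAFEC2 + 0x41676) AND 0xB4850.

0xB0010

Add column by column in base 16, right to left:
  2+6 = 8
  C+7 = 3 carry 1
  E+6+1 = 5 carry 1
  F+1+1 = 1 carry 1
  A+4+1 = F
Sum = 0xF1538; now AND with 0xB4850:
  F&B=B, 1&4=0, 5&8=0, 3&5=1, 8&0=0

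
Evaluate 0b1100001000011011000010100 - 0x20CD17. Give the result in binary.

0x20CD17 = 0b1000001100110100010111 in binary.
Subtract column by column in base 2:
  0-1 → 1 (borrow)
  0-1-1 → 0 (borrow)
  1-1-1 → 1 (borrow)
  0-0-1 → 1 (borrow)
  1-1-1 → 1 (borrow)
  0-0-1 → 1 (borrow)
  0-0-1 → 1 (borrow)
  0-0-1 → 1 (borrow)
  0-1-1 → 0 (borrow)
  1-0-1 → 0
  1-1 → 0
  0-1 → 1 (borrow)
  1-0-1 → 0
  1-0 → 1
  0-1 → 1 (borrow)
  0-1-1 → 0 (borrow)
  0-0-1 → 1 (borrow)
  0-0-1 → 1 (borrow)
  1-0-1 → 0
  0-0 → 0
  0-0 → 0
  0-1 → 1 (borrow)
  0-0-1 → 1 (borrow)
  1-0-1 → 0
  1-0 → 1

0b1011000110110100011111101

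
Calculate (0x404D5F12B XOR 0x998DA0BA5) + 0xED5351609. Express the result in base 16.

0x1C71451097

First 0x404D5F12B XOR 0x998DA0BA5 = 0xD9C0FFA8E.
Add column by column in base 16, right to left:
  E+9 = 7 carry 1
  8+0+1 = 9
  A+6 = 0 carry 1
  F+1+1 = 1 carry 1
  F+5+1 = 5 carry 1
  0+3+1 = 4
  C+5 = 1 carry 1
  9+D+1 = 7 carry 1
  D+E+1 = C carry 1
  final carry 1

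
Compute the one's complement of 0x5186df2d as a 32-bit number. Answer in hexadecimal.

0xae7920d2

Each hex digit d becomes f−d:
  5→a, 1→e, 8→7, 6→9, d→2, f→0, 2→d, d→2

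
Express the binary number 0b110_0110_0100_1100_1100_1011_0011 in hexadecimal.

0x664CCB3

Group the bits into nibbles: 0110 0110 0100 1100 1100 1011 0011 → 664CCB3.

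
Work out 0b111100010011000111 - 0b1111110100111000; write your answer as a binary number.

0b101100011110001111

Subtract column by column in base 2:
  1-0 → 1
  1-0 → 1
  1-0 → 1
  0-1 → 1 (borrow)
  0-1-1 → 0 (borrow)
  0-1-1 → 0 (borrow)
  1-0-1 → 0
  1-0 → 1
  0-1 → 1 (borrow)
  0-0-1 → 1 (borrow)
  1-1-1 → 1 (borrow)
  0-1-1 → 0 (borrow)
  0-1-1 → 0 (borrow)
  0-1-1 → 0 (borrow)
  1-1-1 → 1 (borrow)
  1-1-1 → 1 (borrow)
  1-0-1 → 0
  1-0 → 1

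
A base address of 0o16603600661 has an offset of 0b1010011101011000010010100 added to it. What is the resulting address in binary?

0o16603600661 = 0b1110110000011110000000110110001 in binary.
Add column by column in base 2, right to left:
  1+0 = 1
  0+0 = 0
  0+1 = 1
  0+0 = 0
  1+1 = 0 carry 1
  1+0+1 = 0 carry 1
  0+0+1 = 1
  1+1 = 0 carry 1
  1+0+1 = 0 carry 1
  0+0+1 = 1
  0+0 = 0
  0+0 = 0
  0+1 = 1
  0+1 = 1
  0+0 = 0
  0+1 = 1
  1+0 = 1
  1+1 = 0 carry 1
  1+1+1 = 1 carry 1
  1+1+1 = 1 carry 1
  0+0+1 = 1
  0+0 = 0
  0+1 = 1
  0+0 = 0
  0+1 = 1
  1+0 = 1
  1+0 = 1
  0+0 = 0
  1+0 = 1
  1+0 = 1
  1+0 = 1

0b1110111010111011011001001000101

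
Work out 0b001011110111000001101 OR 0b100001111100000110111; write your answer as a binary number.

OR bit by bit (1 where either bit is 1):
  001011110111000001101
| 100001111100000110111
= 101011111111000111111

0b101011111111000111111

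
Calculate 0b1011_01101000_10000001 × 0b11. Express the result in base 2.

Multiply each base-2 digit by 3, carrying:
  1×3 = 3 → write 1 carry 1
  0×3+1 = 1 → write 1
  0×3 = 0 → write 0
  0×3 = 0 → write 0
  0×3 = 0 → write 0
  0×3 = 0 → write 0
  0×3 = 0 → write 0
  1×3 = 3 → write 1 carry 1
  0×3+1 = 1 → write 1
  0×3 = 0 → write 0
  0×3 = 0 → write 0
  1×3 = 3 → write 1 carry 1
  0×3+1 = 1 → write 1
  1×3 = 3 → write 1 carry 1
  1×3+1 = 4 → write 0 carry 2
  0×3+2 = 2 → write 0 carry 1
  1×3+1 = 4 → write 0 carry 2
  1×3+2 = 5 → write 1 carry 2
  0×3+2 = 2 → write 0 carry 1
  1×3+1 = 4 → write 0 carry 2
  remaining carry: 10

0b1000100011100110000011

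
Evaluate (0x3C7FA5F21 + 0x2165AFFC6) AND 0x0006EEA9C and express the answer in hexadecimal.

0x444A84

Add column by column in base 16, right to left:
  1+6 = 7
  2+C = E
  F+F = E carry 1
  5+F+1 = 5 carry 1
  A+A+1 = 5 carry 1
  F+5+1 = 5 carry 1
  7+6+1 = E
  C+1 = D
  3+2 = 5
Sum = 0x5DE555EE7; now AND with 0x0006EEA9C:
  5&0=0, D&0=0, E&0=0, 5&6=4, 5&E=4, 5&E=4, E&A=A, E&9=8, 7&C=4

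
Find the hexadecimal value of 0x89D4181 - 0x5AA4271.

0x2F2FF10

Subtract column by column in base 16:
  1-1 → 0
  8-7 → 1
  1-2 → F (borrow)
  4-4-1 → F (borrow)
  D-A-1 → 2
  9-A → F (borrow)
  8-5-1 → 2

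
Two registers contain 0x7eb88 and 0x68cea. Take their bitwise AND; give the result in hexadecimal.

0x68888

AND each hex digit independently (no carries):
  7&6=6, e&8=8, b&c=8, 8&e=8, 8&a=8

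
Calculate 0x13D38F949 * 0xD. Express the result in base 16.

0x101BE4A8B5

Multiply each base-16 digit by 13, carrying:
  9×13 = 117 → write 5 carry 7
  4×13+7 = 59 → write B carry 3
  9×13+3 = 120 → write 8 carry 7
  F×13+7 = 202 → write A carry 12
  8×13+12 = 116 → write 4 carry 7
  3×13+7 = 46 → write E carry 2
  D×13+2 = 171 → write B carry 10
  3×13+10 = 49 → write 1 carry 3
  1×13+3 = 16 → write 0 carry 1
  remaining carry: 1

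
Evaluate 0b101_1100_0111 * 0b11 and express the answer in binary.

0b1000101010101

Multiply each base-2 digit by 3, carrying:
  1×3 = 3 → write 1 carry 1
  1×3+1 = 4 → write 0 carry 2
  1×3+2 = 5 → write 1 carry 2
  0×3+2 = 2 → write 0 carry 1
  0×3+1 = 1 → write 1
  0×3 = 0 → write 0
  1×3 = 3 → write 1 carry 1
  1×3+1 = 4 → write 0 carry 2
  1×3+2 = 5 → write 1 carry 2
  0×3+2 = 2 → write 0 carry 1
  1×3+1 = 4 → write 0 carry 2
  remaining carry: 10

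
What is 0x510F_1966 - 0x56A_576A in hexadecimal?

Subtract column by column in base 16:
  6-A → C (borrow)
  6-6-1 → F (borrow)
  9-7-1 → 1
  1-5 → C (borrow)
  F-A-1 → 4
  0-6 → A (borrow)
  1-5-1 → B (borrow)
  5-0-1 → 4

0x4BA4C1FC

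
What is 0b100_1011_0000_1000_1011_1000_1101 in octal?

0o454105615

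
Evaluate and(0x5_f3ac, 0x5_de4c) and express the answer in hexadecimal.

AND each hex digit independently (no carries):
  5&5=5, f&d=d, 3&e=2, a&4=0, c&c=c

0x5d20c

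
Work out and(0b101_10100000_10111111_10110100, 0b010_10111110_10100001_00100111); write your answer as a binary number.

0b000101000001010000100100100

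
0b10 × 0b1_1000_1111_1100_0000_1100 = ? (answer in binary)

0b1100011111100000011000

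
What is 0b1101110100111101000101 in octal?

Group the bits in threes: 001 101 110 100 111 101 000 101 → 15647505.

0o15647505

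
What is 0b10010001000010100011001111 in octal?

0o221024317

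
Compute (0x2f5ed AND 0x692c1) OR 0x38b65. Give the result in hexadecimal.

0x2f5ed AND 0x692c1 = 0x290c1.
Then OR with 0x38b65.

0x39be5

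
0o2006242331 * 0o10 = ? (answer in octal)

0o20062423310

Multiply each base-8 digit by 8, carrying:
  1×8 = 8 → write 0 carry 1
  3×8+1 = 25 → write 1 carry 3
  3×8+3 = 27 → write 3 carry 3
  2×8+3 = 19 → write 3 carry 2
  4×8+2 = 34 → write 2 carry 4
  2×8+4 = 20 → write 4 carry 2
  6×8+2 = 50 → write 2 carry 6
  0×8+6 = 6 → write 6
  0×8 = 0 → write 0
  2×8 = 16 → write 0 carry 2
  remaining carry: 2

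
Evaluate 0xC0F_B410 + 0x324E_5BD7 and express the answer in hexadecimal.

0x3E5E0FE7

Add column by column in base 16, right to left:
  0+7 = 7
  1+D = E
  4+B = F
  B+5 = 0 carry 1
  F+E+1 = E carry 1
  0+4+1 = 5
  C+2 = E
  0+3 = 3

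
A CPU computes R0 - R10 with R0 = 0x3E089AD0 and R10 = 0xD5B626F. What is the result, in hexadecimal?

0x30AD3861

Subtract column by column in base 16:
  0-F → 1 (borrow)
  D-6-1 → 6
  A-2 → 8
  9-6 → 3
  8-B → D (borrow)
  0-5-1 → A (borrow)
  E-D-1 → 0
  3-0 → 3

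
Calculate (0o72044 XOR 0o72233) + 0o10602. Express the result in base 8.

0o11101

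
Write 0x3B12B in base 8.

Expand each hex digit to 4 bits: 3=0011 B=1011 1=0001 2=0010 B=1011.
Group the bits in threes: 111 011 000 100 101 011 → 730453.

0o730453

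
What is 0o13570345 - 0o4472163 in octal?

0o7076162

Subtract column by column in base 8:
  5-3 → 2
  4-6 → 6 (borrow)
  3-1-1 → 1
  0-2 → 6 (borrow)
  7-7-1 → 7 (borrow)
  5-4-1 → 0
  3-4 → 7 (borrow)
  1-0-1 → 0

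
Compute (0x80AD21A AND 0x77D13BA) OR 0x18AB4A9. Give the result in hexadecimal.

0x18AB6BB

0x80AD21A AND 0x77D13BA = 0x008121A.
Then OR with 0x18AB4A9.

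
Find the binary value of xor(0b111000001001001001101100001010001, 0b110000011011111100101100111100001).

0b001000010010110101000000110110000

XOR bit by bit (1 where the bits differ):
  111000001001001001101100001010001
^ 110000011011111100101100111100001
= 001000010010110101000000110110000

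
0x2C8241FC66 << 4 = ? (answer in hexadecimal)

Shifting left by 4 bits = 1 hex digit: append 1 zero.

0x2C8241FC660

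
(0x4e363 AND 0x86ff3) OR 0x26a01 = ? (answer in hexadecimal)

0x4e363 AND 0x86ff3 = 0x06363.
Then OR with 0x26a01.

0x26b63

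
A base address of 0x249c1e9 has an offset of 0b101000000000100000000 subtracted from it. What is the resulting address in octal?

0x249c1e9 = 0o222340751 in octal.
0b101000000000100000000 = 0o5000400 in octal.
Subtract column by column in base 8:
  1-0 → 1
  5-0 → 5
  7-4 → 3
  0-0 → 0
  4-0 → 4
  3-0 → 3
  2-5 → 5 (borrow)
  2-0-1 → 1
  2-0 → 2

0o215340351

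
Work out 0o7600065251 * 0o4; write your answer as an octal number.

Multiply each base-8 digit by 4, carrying:
  1×4 = 4 → write 4
  5×4 = 20 → write 4 carry 2
  2×4+2 = 10 → write 2 carry 1
  5×4+1 = 21 → write 5 carry 2
  6×4+2 = 26 → write 2 carry 3
  0×4+3 = 3 → write 3
  0×4 = 0 → write 0
  0×4 = 0 → write 0
  6×4 = 24 → write 0 carry 3
  7×4+3 = 31 → write 7 carry 3
  remaining carry: 3

0o37000325244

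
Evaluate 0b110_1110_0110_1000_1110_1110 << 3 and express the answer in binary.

Left shift by 3: append 3 zero bits.

0b11011100110100011101110000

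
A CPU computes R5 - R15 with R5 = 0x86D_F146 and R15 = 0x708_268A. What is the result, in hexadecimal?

Subtract column by column in base 16:
  6-A → C (borrow)
  4-8-1 → B (borrow)
  1-6-1 → A (borrow)
  F-2-1 → C
  D-8 → 5
  6-0 → 6
  8-7 → 1

0x165CABC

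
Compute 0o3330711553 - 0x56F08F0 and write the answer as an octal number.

0o2575105173

0x56F08F0 = 0o533604360 in octal.
Subtract column by column in base 8:
  3-0 → 3
  5-6 → 7 (borrow)
  5-3-1 → 1
  1-4 → 5 (borrow)
  1-0-1 → 0
  7-6 → 1
  0-3 → 5 (borrow)
  3-3-1 → 7 (borrow)
  3-5-1 → 5 (borrow)
  3-0-1 → 2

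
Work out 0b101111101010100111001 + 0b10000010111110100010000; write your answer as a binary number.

0b10110010101001001001001

Add column by column in base 2, right to left:
  1+0 = 1
  0+0 = 0
  0+0 = 0
  1+0 = 1
  1+1 = 0 carry 1
  1+0+1 = 0 carry 1
  0+0+1 = 1
  0+0 = 0
  1+1 = 0 carry 1
  0+0+1 = 1
  1+1 = 0 carry 1
  0+1+1 = 0 carry 1
  1+1+1 = 1 carry 1
  0+1+1 = 0 carry 1
  1+1+1 = 1 carry 1
  1+0+1 = 0 carry 1
  1+1+1 = 1 carry 1
  1+0+1 = 0 carry 1
  1+0+1 = 0 carry 1
  0+0+1 = 1
  1+0 = 1
  0+0 = 0
  0+1 = 1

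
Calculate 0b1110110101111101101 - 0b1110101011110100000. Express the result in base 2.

0b1010001001101

Subtract column by column in base 2:
  1-0 → 1
  0-0 → 0
  1-0 → 1
  1-0 → 1
  0-0 → 0
  1-1 → 0
  1-0 → 1
  1-1 → 0
  1-1 → 0
  1-1 → 0
  0-1 → 1 (borrow)
  1-0-1 → 0
  0-1 → 1 (borrow)
  1-0-1 → 0
  1-1 → 0
  0-0 → 0
  1-1 → 0
  1-1 → 0
  1-1 → 0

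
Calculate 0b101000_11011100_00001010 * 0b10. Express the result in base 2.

0b10100011011100000010100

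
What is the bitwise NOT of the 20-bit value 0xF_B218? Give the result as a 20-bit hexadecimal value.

0x04DE7

Each hex digit d becomes F−d:
  F→0, B→4, 2→D, 1→E, 8→7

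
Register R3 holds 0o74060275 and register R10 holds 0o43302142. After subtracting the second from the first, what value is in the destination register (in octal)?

Subtract column by column in base 8:
  5-2 → 3
  7-4 → 3
  2-1 → 1
  0-2 → 6 (borrow)
  6-0-1 → 5
  0-3 → 5 (borrow)
  4-3-1 → 0
  7-4 → 3

0o30556133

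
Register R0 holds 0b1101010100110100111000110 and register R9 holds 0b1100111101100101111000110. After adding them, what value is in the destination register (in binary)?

0b11010010010011010110001100

Add column by column in base 2, right to left:
  0+0 = 0
  1+1 = 0 carry 1
  1+1+1 = 1 carry 1
  0+0+1 = 1
  0+0 = 0
  0+0 = 0
  1+1 = 0 carry 1
  1+1+1 = 1 carry 1
  1+1+1 = 1 carry 1
  0+1+1 = 0 carry 1
  0+0+1 = 1
  1+1 = 0 carry 1
  0+0+1 = 1
  1+0 = 1
  1+1 = 0 carry 1
  0+1+1 = 0 carry 1
  0+0+1 = 1
  1+1 = 0 carry 1
  0+1+1 = 0 carry 1
  1+1+1 = 1 carry 1
  0+1+1 = 0 carry 1
  1+0+1 = 0 carry 1
  0+0+1 = 1
  1+1 = 0 carry 1
  1+1+1 = 1 carry 1
  final carry 1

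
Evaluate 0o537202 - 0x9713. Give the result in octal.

0x9713 = 0o113423 in octal.
Subtract column by column in base 8:
  2-3 → 7 (borrow)
  0-2-1 → 5 (borrow)
  2-4-1 → 5 (borrow)
  7-3-1 → 3
  3-1 → 2
  5-1 → 4

0o423557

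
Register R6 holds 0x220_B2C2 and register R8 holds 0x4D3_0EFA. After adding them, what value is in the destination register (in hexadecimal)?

Add column by column in base 16, right to left:
  2+A = C
  C+F = B carry 1
  2+E+1 = 1 carry 1
  B+0+1 = C
  0+3 = 3
  2+D = F
  2+4 = 6

0x6F3C1BC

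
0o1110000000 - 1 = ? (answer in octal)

0o1107777777

The trailing 7 digits are 0, so subtracting 1 borrows through: they become 7 and the next digit up decrements.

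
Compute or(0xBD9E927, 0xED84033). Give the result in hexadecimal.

0xFD9E937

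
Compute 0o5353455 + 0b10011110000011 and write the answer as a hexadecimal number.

0x15FEB0

0o5353455 = 0x15D72D in hexadecimal.
0b10011110000011 = 0x2783 in hexadecimal.
Add column by column in base 16, right to left:
  D+3 = 0 carry 1
  2+8+1 = B
  7+7 = E
  D+2 = F
  5+0 = 5
  1+0 = 1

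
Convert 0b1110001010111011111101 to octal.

Group the bits in threes: 001 110 001 010 111 011 111 101 → 16127375.

0o16127375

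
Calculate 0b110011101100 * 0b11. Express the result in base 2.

Multiply each base-2 digit by 3, carrying:
  0×3 = 0 → write 0
  0×3 = 0 → write 0
  1×3 = 3 → write 1 carry 1
  1×3+1 = 4 → write 0 carry 2
  0×3+2 = 2 → write 0 carry 1
  1×3+1 = 4 → write 0 carry 2
  1×3+2 = 5 → write 1 carry 2
  1×3+2 = 5 → write 1 carry 2
  0×3+2 = 2 → write 0 carry 1
  0×3+1 = 1 → write 1
  1×3 = 3 → write 1 carry 1
  1×3+1 = 4 → write 0 carry 2
  remaining carry: 10

0b10011011000100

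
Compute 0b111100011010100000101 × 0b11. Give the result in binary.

0b10110101001111100001111

Multiply each base-2 digit by 3, carrying:
  1×3 = 3 → write 1 carry 1
  0×3+1 = 1 → write 1
  1×3 = 3 → write 1 carry 1
  0×3+1 = 1 → write 1
  0×3 = 0 → write 0
  0×3 = 0 → write 0
  0×3 = 0 → write 0
  0×3 = 0 → write 0
  1×3 = 3 → write 1 carry 1
  0×3+1 = 1 → write 1
  1×3 = 3 → write 1 carry 1
  0×3+1 = 1 → write 1
  1×3 = 3 → write 1 carry 1
  1×3+1 = 4 → write 0 carry 2
  0×3+2 = 2 → write 0 carry 1
  0×3+1 = 1 → write 1
  0×3 = 0 → write 0
  1×3 = 3 → write 1 carry 1
  1×3+1 = 4 → write 0 carry 2
  1×3+2 = 5 → write 1 carry 2
  1×3+2 = 5 → write 1 carry 2
  remaining carry: 10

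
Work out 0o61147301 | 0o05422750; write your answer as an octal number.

OR each oct digit independently (no carries):
  6|0=6, 1|5=5, 1|4=5, 4|2=6, 7|2=7, 3|7=7, 0|5=5, 1|0=1

0o65567751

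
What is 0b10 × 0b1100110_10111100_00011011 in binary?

0b110011010111100000110110

Multiply each base-2 digit by 2, carrying:
  1×2 = 2 → write 0 carry 1
  1×2+1 = 3 → write 1 carry 1
  0×2+1 = 1 → write 1
  1×2 = 2 → write 0 carry 1
  1×2+1 = 3 → write 1 carry 1
  0×2+1 = 1 → write 1
  0×2 = 0 → write 0
  0×2 = 0 → write 0
  0×2 = 0 → write 0
  0×2 = 0 → write 0
  1×2 = 2 → write 0 carry 1
  1×2+1 = 3 → write 1 carry 1
  1×2+1 = 3 → write 1 carry 1
  1×2+1 = 3 → write 1 carry 1
  0×2+1 = 1 → write 1
  1×2 = 2 → write 0 carry 1
  0×2+1 = 1 → write 1
  1×2 = 2 → write 0 carry 1
  1×2+1 = 3 → write 1 carry 1
  0×2+1 = 1 → write 1
  0×2 = 0 → write 0
  1×2 = 2 → write 0 carry 1
  1×2+1 = 3 → write 1 carry 1
  remaining carry: 1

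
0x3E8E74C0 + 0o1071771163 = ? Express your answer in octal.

0o10735463463

0x3E8E74C0 = 0o7643472300 in octal.
Add column by column in base 8, right to left:
  0+3 = 3
  0+6 = 6
  3+1 = 4
  2+1 = 3
  7+7 = 6 carry 1
  4+7+1 = 4 carry 1
  3+1+1 = 5
  4+7 = 3 carry 1
  6+0+1 = 7
  7+1 = 0 carry 1
  final carry 1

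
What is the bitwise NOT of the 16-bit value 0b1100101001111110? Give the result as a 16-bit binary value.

Invert each bit: 1100101001111110 → 0011010110000001.

0b0011010110000001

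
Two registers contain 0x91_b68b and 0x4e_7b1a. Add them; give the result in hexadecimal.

Add column by column in base 16, right to left:
  b+a = 5 carry 1
  8+1+1 = a
  6+b = 1 carry 1
  b+7+1 = 3 carry 1
  1+e+1 = 0 carry 1
  9+4+1 = e

0xe031a5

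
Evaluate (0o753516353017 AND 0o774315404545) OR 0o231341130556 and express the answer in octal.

0o771355130557

0o753516353017 AND 0o774315404545 = 0o750114000005.
Then OR with 0o231341130556.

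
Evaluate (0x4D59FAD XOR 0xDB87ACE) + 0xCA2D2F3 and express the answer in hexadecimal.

First 0x4D59FAD XOR 0xDB87ACE = 0x96DE563.
Add column by column in base 16, right to left:
  3+3 = 6
  6+F = 5 carry 1
  5+2+1 = 8
  E+D = B carry 1
  D+2+1 = 0 carry 1
  6+A+1 = 1 carry 1
  9+C+1 = 6 carry 1
  final carry 1

0x1610B856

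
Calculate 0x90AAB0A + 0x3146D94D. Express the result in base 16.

0x3A518457

Add column by column in base 16, right to left:
  A+D = 7 carry 1
  0+4+1 = 5
  B+9 = 4 carry 1
  A+D+1 = 8 carry 1
  A+6+1 = 1 carry 1
  0+4+1 = 5
  9+1 = A
  0+3 = 3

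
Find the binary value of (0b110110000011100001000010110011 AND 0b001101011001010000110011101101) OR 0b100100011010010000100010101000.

0b100100011011010000100010101001

0b110110000011100001000010110011 AND 0b001101011001010000110011101101 = 0b000100000001000000000010100001.
Then OR with 0b100100011010010000100010101000.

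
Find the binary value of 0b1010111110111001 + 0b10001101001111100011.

0b10011000001110011100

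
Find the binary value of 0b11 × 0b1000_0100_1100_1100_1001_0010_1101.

0b11000111001100101101110000111

Multiply each base-2 digit by 3, carrying:
  1×3 = 3 → write 1 carry 1
  0×3+1 = 1 → write 1
  1×3 = 3 → write 1 carry 1
  1×3+1 = 4 → write 0 carry 2
  0×3+2 = 2 → write 0 carry 1
  1×3+1 = 4 → write 0 carry 2
  0×3+2 = 2 → write 0 carry 1
  0×3+1 = 1 → write 1
  1×3 = 3 → write 1 carry 1
  0×3+1 = 1 → write 1
  0×3 = 0 → write 0
  1×3 = 3 → write 1 carry 1
  0×3+1 = 1 → write 1
  0×3 = 0 → write 0
  1×3 = 3 → write 1 carry 1
  1×3+1 = 4 → write 0 carry 2
  0×3+2 = 2 → write 0 carry 1
  0×3+1 = 1 → write 1
  1×3 = 3 → write 1 carry 1
  1×3+1 = 4 → write 0 carry 2
  0×3+2 = 2 → write 0 carry 1
  0×3+1 = 1 → write 1
  1×3 = 3 → write 1 carry 1
  0×3+1 = 1 → write 1
  0×3 = 0 → write 0
  0×3 = 0 → write 0
  0×3 = 0 → write 0
  1×3 = 3 → write 1 carry 1
  remaining carry: 1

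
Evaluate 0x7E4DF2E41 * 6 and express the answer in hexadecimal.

Multiply each base-16 digit by 6, carrying:
  1×6 = 6 → write 6
  4×6 = 24 → write 8 carry 1
  E×6+1 = 85 → write 5 carry 5
  2×6+5 = 17 → write 1 carry 1
  F×6+1 = 91 → write B carry 5
  D×6+5 = 83 → write 3 carry 5
  4×6+5 = 29 → write D carry 1
  E×6+1 = 85 → write 5 carry 5
  7×6+5 = 47 → write F carry 2
  remaining carry: 2

0x2F5D3B1586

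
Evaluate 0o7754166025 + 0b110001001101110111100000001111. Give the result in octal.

0o16072062044

0b110001001101110111100000001111 = 0o6115674017 in octal.
Add column by column in base 8, right to left:
  5+7 = 4 carry 1
  2+1+1 = 4
  0+0 = 0
  6+4 = 2 carry 1
  6+7+1 = 6 carry 1
  1+6+1 = 0 carry 1
  4+5+1 = 2 carry 1
  5+1+1 = 7
  7+1 = 0 carry 1
  7+6+1 = 6 carry 1
  final carry 1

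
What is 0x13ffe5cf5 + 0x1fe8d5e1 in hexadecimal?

0x15fe732d6

Add column by column in base 16, right to left:
  5+1 = 6
  f+e = d carry 1
  c+5+1 = 2 carry 1
  5+d+1 = 3 carry 1
  e+8+1 = 7 carry 1
  f+e+1 = e carry 1
  f+f+1 = f carry 1
  3+1+1 = 5
  1+0 = 1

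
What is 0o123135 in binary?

Each octal digit is 3 bits: 1=001 2=010 3=011 1=001 3=011 5=101.

0b1010011001011101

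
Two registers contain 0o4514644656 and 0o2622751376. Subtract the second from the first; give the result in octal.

0o1671673260

Subtract column by column in base 8:
  6-6 → 0
  5-7 → 6 (borrow)
  6-3-1 → 2
  4-1 → 3
  4-5 → 7 (borrow)
  6-7-1 → 6 (borrow)
  4-2-1 → 1
  1-2 → 7 (borrow)
  5-6-1 → 6 (borrow)
  4-2-1 → 1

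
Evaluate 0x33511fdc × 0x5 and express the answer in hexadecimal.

Multiply each base-16 digit by 5, carrying:
  c×5 = 60 → write c carry 3
  d×5+3 = 68 → write 4 carry 4
  f×5+4 = 79 → write f carry 4
  1×5+4 = 9 → write 9
  1×5 = 5 → write 5
  5×5 = 25 → write 9 carry 1
  3×5+1 = 16 → write 0 carry 1
  3×5+1 = 16 → write 0 carry 1
  remaining carry: 1

0x100959f4c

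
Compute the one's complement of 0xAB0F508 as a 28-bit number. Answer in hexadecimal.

0x54F0AF7

Each hex digit d becomes F−d:
  A→5, B→4, 0→F, F→0, 5→A, 0→F, 8→7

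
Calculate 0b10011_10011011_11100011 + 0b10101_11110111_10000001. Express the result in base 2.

0b1010011001001101100100

Add column by column in base 2, right to left:
  1+1 = 0 carry 1
  1+0+1 = 0 carry 1
  0+0+1 = 1
  0+0 = 0
  0+0 = 0
  1+0 = 1
  1+0 = 1
  1+1 = 0 carry 1
  1+1+1 = 1 carry 1
  1+1+1 = 1 carry 1
  0+1+1 = 0 carry 1
  1+0+1 = 0 carry 1
  1+1+1 = 1 carry 1
  0+1+1 = 0 carry 1
  0+1+1 = 0 carry 1
  1+1+1 = 1 carry 1
  1+1+1 = 1 carry 1
  1+0+1 = 0 carry 1
  0+1+1 = 0 carry 1
  0+0+1 = 1
  1+1 = 0 carry 1
  final carry 1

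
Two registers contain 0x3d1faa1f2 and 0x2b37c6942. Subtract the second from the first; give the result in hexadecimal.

0x11e7e38b0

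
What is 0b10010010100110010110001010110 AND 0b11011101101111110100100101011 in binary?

AND bit by bit (1 only where both bits are 1):
  10010010100110010110001010110
& 11011101101111110100100101011
= 10010000100110010100000000010

0b10010000100110010100000000010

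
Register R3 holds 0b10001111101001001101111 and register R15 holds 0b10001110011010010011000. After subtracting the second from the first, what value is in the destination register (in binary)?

Subtract column by column in base 2:
  1-0 → 1
  1-0 → 1
  1-0 → 1
  1-1 → 0
  0-1 → 1 (borrow)
  1-0-1 → 0
  1-0 → 1
  0-1 → 1 (borrow)
  0-0-1 → 1 (borrow)
  1-0-1 → 0
  0-1 → 1 (borrow)
  0-0-1 → 1 (borrow)
  1-1-1 → 1 (borrow)
  0-1-1 → 0 (borrow)
  1-0-1 → 0
  1-0 → 1
  1-1 → 0
  1-1 → 0
  1-1 → 0
  0-0 → 0
  0-0 → 0
  0-0 → 0
  1-1 → 0

0b1001110111010111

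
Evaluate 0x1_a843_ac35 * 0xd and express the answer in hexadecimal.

0x158b6fbeb1

Multiply each base-16 digit by 13, carrying:
  5×13 = 65 → write 1 carry 4
  3×13+4 = 43 → write b carry 2
  c×13+2 = 158 → write e carry 9
  a×13+9 = 139 → write b carry 8
  3×13+8 = 47 → write f carry 2
  4×13+2 = 54 → write 6 carry 3
  8×13+3 = 107 → write b carry 6
  a×13+6 = 136 → write 8 carry 8
  1×13+8 = 21 → write 5 carry 1
  remaining carry: 1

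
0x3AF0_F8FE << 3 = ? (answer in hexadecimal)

0x1D787C7F0

3 bits is not a whole number of base-16 digits; in binary: 111010111100001111100011111110 << 3 = 111010111100001111100011111110000.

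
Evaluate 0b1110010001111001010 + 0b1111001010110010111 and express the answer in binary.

Add column by column in base 2, right to left:
  0+1 = 1
  1+1 = 0 carry 1
  0+1+1 = 0 carry 1
  1+0+1 = 0 carry 1
  0+1+1 = 0 carry 1
  0+0+1 = 1
  1+0 = 1
  1+1 = 0 carry 1
  1+1+1 = 1 carry 1
  1+0+1 = 0 carry 1
  0+1+1 = 0 carry 1
  0+0+1 = 1
  0+1 = 1
  1+0 = 1
  0+0 = 0
  0+1 = 1
  1+1 = 0 carry 1
  1+1+1 = 1 carry 1
  1+1+1 = 1 carry 1
  final carry 1

0b11101011100101100001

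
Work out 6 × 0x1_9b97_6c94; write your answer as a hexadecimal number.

Multiply each base-16 digit by 6, carrying:
  4×6 = 24 → write 8 carry 1
  9×6+1 = 55 → write 7 carry 3
  c×6+3 = 75 → write b carry 4
  6×6+4 = 40 → write 8 carry 2
  7×6+2 = 44 → write c carry 2
  9×6+2 = 56 → write 8 carry 3
  b×6+3 = 69 → write 5 carry 4
  9×6+4 = 58 → write a carry 3
  1×6+3 = 9 → write 9

0x9a58c8b78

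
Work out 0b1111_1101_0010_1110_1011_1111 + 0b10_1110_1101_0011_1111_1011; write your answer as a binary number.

0b1001011000000001010111010

Add column by column in base 2, right to left:
  1+1 = 0 carry 1
  1+1+1 = 1 carry 1
  1+0+1 = 0 carry 1
  1+1+1 = 1 carry 1
  1+1+1 = 1 carry 1
  1+1+1 = 1 carry 1
  0+1+1 = 0 carry 1
  1+1+1 = 1 carry 1
  0+1+1 = 0 carry 1
  1+1+1 = 1 carry 1
  1+0+1 = 0 carry 1
  1+0+1 = 0 carry 1
  0+1+1 = 0 carry 1
  1+0+1 = 0 carry 1
  0+1+1 = 0 carry 1
  0+1+1 = 0 carry 1
  1+0+1 = 0 carry 1
  0+1+1 = 0 carry 1
  1+1+1 = 1 carry 1
  1+1+1 = 1 carry 1
  1+0+1 = 0 carry 1
  1+1+1 = 1 carry 1
  1+0+1 = 0 carry 1
  1+0+1 = 0 carry 1
  final carry 1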